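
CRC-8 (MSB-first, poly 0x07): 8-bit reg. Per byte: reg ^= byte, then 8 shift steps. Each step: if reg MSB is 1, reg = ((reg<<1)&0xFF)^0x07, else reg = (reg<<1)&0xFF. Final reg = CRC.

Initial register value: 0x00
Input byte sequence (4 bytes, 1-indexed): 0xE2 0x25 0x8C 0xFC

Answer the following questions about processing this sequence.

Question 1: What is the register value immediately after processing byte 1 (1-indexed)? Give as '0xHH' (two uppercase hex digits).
After byte 1 (0xE2): reg=0xA0

Answer: 0xA0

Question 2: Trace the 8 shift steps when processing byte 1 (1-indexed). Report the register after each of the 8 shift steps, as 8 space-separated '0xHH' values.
Answer: 0xC3 0x81 0x05 0x0A 0x14 0x28 0x50 0xA0

Derivation:
Register before byte 1: 0x00
After XOR with byte 0xE2: 0xE2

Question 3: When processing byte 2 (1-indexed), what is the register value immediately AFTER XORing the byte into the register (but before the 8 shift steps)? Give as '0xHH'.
Register before byte 2: 0xA0
Byte 2: 0x25
0xA0 XOR 0x25 = 0x85

Answer: 0x85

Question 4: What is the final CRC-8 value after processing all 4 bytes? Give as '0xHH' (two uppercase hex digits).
Answer: 0x7B

Derivation:
After byte 1 (0xE2): reg=0xA0
After byte 2 (0x25): reg=0x92
After byte 3 (0x8C): reg=0x5A
After byte 4 (0xFC): reg=0x7B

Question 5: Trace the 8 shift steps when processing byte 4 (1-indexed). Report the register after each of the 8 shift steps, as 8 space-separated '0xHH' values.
After byte 1 (0xE2): reg=0xA0
After byte 2 (0x25): reg=0x92
After byte 3 (0x8C): reg=0x5A
Register before byte 4: 0x5A
After XOR with byte 0xFC: 0xA6

Answer: 0x4B 0x96 0x2B 0x56 0xAC 0x5F 0xBE 0x7B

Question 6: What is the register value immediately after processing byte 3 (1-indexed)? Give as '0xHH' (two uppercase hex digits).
After byte 1 (0xE2): reg=0xA0
After byte 2 (0x25): reg=0x92
After byte 3 (0x8C): reg=0x5A

Answer: 0x5A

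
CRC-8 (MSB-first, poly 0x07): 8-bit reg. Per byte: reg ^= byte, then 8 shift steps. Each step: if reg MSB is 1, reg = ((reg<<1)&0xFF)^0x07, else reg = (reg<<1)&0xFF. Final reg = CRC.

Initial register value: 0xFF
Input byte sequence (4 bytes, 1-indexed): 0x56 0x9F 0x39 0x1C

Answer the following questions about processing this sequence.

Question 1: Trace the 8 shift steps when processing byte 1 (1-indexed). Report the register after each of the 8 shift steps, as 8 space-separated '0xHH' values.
Answer: 0x55 0xAA 0x53 0xA6 0x4B 0x96 0x2B 0x56

Derivation:
Register before byte 1: 0xFF
After XOR with byte 0x56: 0xA9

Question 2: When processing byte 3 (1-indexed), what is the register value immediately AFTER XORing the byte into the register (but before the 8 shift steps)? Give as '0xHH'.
Answer: 0x48

Derivation:
Register before byte 3: 0x71
Byte 3: 0x39
0x71 XOR 0x39 = 0x48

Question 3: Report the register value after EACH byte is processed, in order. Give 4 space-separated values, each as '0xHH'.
0x56 0x71 0xFF 0xA7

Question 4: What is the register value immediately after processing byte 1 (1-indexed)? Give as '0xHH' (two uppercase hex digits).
After byte 1 (0x56): reg=0x56

Answer: 0x56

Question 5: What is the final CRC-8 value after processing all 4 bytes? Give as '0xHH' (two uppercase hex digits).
Answer: 0xA7

Derivation:
After byte 1 (0x56): reg=0x56
After byte 2 (0x9F): reg=0x71
After byte 3 (0x39): reg=0xFF
After byte 4 (0x1C): reg=0xA7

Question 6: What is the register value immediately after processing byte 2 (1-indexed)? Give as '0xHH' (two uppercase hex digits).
Answer: 0x71

Derivation:
After byte 1 (0x56): reg=0x56
After byte 2 (0x9F): reg=0x71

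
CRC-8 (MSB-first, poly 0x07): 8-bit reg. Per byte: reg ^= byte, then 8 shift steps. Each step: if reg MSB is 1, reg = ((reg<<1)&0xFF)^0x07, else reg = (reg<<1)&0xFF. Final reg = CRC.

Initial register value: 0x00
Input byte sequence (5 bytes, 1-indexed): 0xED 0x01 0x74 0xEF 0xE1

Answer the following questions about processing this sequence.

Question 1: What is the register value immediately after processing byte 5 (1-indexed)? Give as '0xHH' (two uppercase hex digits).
Answer: 0x3C

Derivation:
After byte 1 (0xED): reg=0x8D
After byte 2 (0x01): reg=0xAD
After byte 3 (0x74): reg=0x01
After byte 4 (0xEF): reg=0x84
After byte 5 (0xE1): reg=0x3C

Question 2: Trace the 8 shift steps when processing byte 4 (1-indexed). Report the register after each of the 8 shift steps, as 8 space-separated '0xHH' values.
After byte 1 (0xED): reg=0x8D
After byte 2 (0x01): reg=0xAD
After byte 3 (0x74): reg=0x01
Register before byte 4: 0x01
After XOR with byte 0xEF: 0xEE

Answer: 0xDB 0xB1 0x65 0xCA 0x93 0x21 0x42 0x84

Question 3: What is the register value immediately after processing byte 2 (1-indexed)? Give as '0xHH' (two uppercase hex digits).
After byte 1 (0xED): reg=0x8D
After byte 2 (0x01): reg=0xAD

Answer: 0xAD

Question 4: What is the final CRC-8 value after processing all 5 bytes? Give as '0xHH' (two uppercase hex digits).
Answer: 0x3C

Derivation:
After byte 1 (0xED): reg=0x8D
After byte 2 (0x01): reg=0xAD
After byte 3 (0x74): reg=0x01
After byte 4 (0xEF): reg=0x84
After byte 5 (0xE1): reg=0x3C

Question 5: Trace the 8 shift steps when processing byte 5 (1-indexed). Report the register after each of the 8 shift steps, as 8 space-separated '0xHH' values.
Answer: 0xCA 0x93 0x21 0x42 0x84 0x0F 0x1E 0x3C

Derivation:
After byte 1 (0xED): reg=0x8D
After byte 2 (0x01): reg=0xAD
After byte 3 (0x74): reg=0x01
After byte 4 (0xEF): reg=0x84
Register before byte 5: 0x84
After XOR with byte 0xE1: 0x65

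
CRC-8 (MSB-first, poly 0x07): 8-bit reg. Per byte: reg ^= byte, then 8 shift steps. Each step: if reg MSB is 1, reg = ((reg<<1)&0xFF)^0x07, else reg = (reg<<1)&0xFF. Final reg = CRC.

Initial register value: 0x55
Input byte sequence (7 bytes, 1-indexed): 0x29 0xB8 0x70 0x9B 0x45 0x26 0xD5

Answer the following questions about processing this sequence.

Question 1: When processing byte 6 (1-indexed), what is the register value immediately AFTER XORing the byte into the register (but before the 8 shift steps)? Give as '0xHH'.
Register before byte 6: 0xED
Byte 6: 0x26
0xED XOR 0x26 = 0xCB

Answer: 0xCB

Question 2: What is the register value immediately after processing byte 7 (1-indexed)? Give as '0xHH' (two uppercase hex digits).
Answer: 0x5F

Derivation:
After byte 1 (0x29): reg=0x73
After byte 2 (0xB8): reg=0x7F
After byte 3 (0x70): reg=0x2D
After byte 4 (0x9B): reg=0x0B
After byte 5 (0x45): reg=0xED
After byte 6 (0x26): reg=0x7F
After byte 7 (0xD5): reg=0x5F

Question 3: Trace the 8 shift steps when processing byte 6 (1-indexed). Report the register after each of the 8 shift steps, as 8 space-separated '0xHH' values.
After byte 1 (0x29): reg=0x73
After byte 2 (0xB8): reg=0x7F
After byte 3 (0x70): reg=0x2D
After byte 4 (0x9B): reg=0x0B
After byte 5 (0x45): reg=0xED
Register before byte 6: 0xED
After XOR with byte 0x26: 0xCB

Answer: 0x91 0x25 0x4A 0x94 0x2F 0x5E 0xBC 0x7F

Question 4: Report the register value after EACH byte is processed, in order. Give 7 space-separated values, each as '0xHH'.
0x73 0x7F 0x2D 0x0B 0xED 0x7F 0x5F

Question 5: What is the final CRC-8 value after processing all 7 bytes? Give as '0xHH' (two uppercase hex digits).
After byte 1 (0x29): reg=0x73
After byte 2 (0xB8): reg=0x7F
After byte 3 (0x70): reg=0x2D
After byte 4 (0x9B): reg=0x0B
After byte 5 (0x45): reg=0xED
After byte 6 (0x26): reg=0x7F
After byte 7 (0xD5): reg=0x5F

Answer: 0x5F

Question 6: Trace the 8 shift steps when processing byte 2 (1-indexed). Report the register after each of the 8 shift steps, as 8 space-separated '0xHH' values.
After byte 1 (0x29): reg=0x73
Register before byte 2: 0x73
After XOR with byte 0xB8: 0xCB

Answer: 0x91 0x25 0x4A 0x94 0x2F 0x5E 0xBC 0x7F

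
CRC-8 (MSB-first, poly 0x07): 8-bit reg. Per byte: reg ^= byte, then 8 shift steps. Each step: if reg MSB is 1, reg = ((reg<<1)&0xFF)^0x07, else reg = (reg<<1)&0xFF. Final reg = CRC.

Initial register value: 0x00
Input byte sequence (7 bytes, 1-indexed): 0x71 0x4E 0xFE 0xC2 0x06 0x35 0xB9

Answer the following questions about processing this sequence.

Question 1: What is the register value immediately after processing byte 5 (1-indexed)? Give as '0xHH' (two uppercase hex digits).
Answer: 0x36

Derivation:
After byte 1 (0x71): reg=0x50
After byte 2 (0x4E): reg=0x5A
After byte 3 (0xFE): reg=0x75
After byte 4 (0xC2): reg=0x0C
After byte 5 (0x06): reg=0x36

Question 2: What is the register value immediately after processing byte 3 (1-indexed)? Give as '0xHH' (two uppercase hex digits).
Answer: 0x75

Derivation:
After byte 1 (0x71): reg=0x50
After byte 2 (0x4E): reg=0x5A
After byte 3 (0xFE): reg=0x75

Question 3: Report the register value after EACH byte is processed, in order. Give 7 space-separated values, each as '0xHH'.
0x50 0x5A 0x75 0x0C 0x36 0x09 0x19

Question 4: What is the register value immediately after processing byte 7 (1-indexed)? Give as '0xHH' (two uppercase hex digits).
After byte 1 (0x71): reg=0x50
After byte 2 (0x4E): reg=0x5A
After byte 3 (0xFE): reg=0x75
After byte 4 (0xC2): reg=0x0C
After byte 5 (0x06): reg=0x36
After byte 6 (0x35): reg=0x09
After byte 7 (0xB9): reg=0x19

Answer: 0x19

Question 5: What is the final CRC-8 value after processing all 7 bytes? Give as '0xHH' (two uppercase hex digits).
After byte 1 (0x71): reg=0x50
After byte 2 (0x4E): reg=0x5A
After byte 3 (0xFE): reg=0x75
After byte 4 (0xC2): reg=0x0C
After byte 5 (0x06): reg=0x36
After byte 6 (0x35): reg=0x09
After byte 7 (0xB9): reg=0x19

Answer: 0x19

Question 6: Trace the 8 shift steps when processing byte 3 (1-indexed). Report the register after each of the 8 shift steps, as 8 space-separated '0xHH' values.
After byte 1 (0x71): reg=0x50
After byte 2 (0x4E): reg=0x5A
Register before byte 3: 0x5A
After XOR with byte 0xFE: 0xA4

Answer: 0x4F 0x9E 0x3B 0x76 0xEC 0xDF 0xB9 0x75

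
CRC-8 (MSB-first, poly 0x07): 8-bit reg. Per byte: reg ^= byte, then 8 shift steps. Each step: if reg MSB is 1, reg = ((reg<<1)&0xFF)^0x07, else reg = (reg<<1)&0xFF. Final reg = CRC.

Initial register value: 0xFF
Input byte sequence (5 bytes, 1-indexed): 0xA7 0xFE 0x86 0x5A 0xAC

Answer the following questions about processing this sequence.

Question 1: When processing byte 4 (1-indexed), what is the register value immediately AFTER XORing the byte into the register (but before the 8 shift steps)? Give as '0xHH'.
Register before byte 4: 0x2C
Byte 4: 0x5A
0x2C XOR 0x5A = 0x76

Answer: 0x76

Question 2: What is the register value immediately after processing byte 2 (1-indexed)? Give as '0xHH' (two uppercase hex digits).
Answer: 0x50

Derivation:
After byte 1 (0xA7): reg=0x8F
After byte 2 (0xFE): reg=0x50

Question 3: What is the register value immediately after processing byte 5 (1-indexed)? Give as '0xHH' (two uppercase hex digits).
After byte 1 (0xA7): reg=0x8F
After byte 2 (0xFE): reg=0x50
After byte 3 (0x86): reg=0x2C
After byte 4 (0x5A): reg=0x45
After byte 5 (0xAC): reg=0x91

Answer: 0x91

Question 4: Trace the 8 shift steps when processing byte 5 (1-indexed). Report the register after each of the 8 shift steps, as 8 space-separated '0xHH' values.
After byte 1 (0xA7): reg=0x8F
After byte 2 (0xFE): reg=0x50
After byte 3 (0x86): reg=0x2C
After byte 4 (0x5A): reg=0x45
Register before byte 5: 0x45
After XOR with byte 0xAC: 0xE9

Answer: 0xD5 0xAD 0x5D 0xBA 0x73 0xE6 0xCB 0x91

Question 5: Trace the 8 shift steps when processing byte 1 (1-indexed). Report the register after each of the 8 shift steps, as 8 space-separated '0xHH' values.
Answer: 0xB0 0x67 0xCE 0x9B 0x31 0x62 0xC4 0x8F

Derivation:
Register before byte 1: 0xFF
After XOR with byte 0xA7: 0x58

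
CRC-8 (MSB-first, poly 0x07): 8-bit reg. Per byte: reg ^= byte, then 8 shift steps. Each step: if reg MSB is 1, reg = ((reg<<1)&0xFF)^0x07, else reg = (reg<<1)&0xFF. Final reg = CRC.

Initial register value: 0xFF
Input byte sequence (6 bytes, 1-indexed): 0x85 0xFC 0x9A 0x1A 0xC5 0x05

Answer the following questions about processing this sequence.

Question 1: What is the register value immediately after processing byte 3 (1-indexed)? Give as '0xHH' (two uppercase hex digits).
Answer: 0xC7

Derivation:
After byte 1 (0x85): reg=0x61
After byte 2 (0xFC): reg=0xDA
After byte 3 (0x9A): reg=0xC7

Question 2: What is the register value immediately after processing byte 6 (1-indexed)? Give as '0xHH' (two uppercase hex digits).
After byte 1 (0x85): reg=0x61
After byte 2 (0xFC): reg=0xDA
After byte 3 (0x9A): reg=0xC7
After byte 4 (0x1A): reg=0x1D
After byte 5 (0xC5): reg=0x06
After byte 6 (0x05): reg=0x09

Answer: 0x09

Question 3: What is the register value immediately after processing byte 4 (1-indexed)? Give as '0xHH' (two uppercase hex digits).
After byte 1 (0x85): reg=0x61
After byte 2 (0xFC): reg=0xDA
After byte 3 (0x9A): reg=0xC7
After byte 4 (0x1A): reg=0x1D

Answer: 0x1D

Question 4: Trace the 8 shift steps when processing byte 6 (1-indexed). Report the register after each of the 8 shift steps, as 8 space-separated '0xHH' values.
After byte 1 (0x85): reg=0x61
After byte 2 (0xFC): reg=0xDA
After byte 3 (0x9A): reg=0xC7
After byte 4 (0x1A): reg=0x1D
After byte 5 (0xC5): reg=0x06
Register before byte 6: 0x06
After XOR with byte 0x05: 0x03

Answer: 0x06 0x0C 0x18 0x30 0x60 0xC0 0x87 0x09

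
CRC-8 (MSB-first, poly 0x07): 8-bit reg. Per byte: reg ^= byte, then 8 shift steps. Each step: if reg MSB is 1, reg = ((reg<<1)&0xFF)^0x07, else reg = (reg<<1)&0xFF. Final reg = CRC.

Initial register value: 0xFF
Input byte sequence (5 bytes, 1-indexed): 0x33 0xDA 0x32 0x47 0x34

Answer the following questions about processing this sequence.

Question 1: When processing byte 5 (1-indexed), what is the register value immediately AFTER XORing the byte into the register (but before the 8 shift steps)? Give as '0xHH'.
Register before byte 5: 0xEB
Byte 5: 0x34
0xEB XOR 0x34 = 0xDF

Answer: 0xDF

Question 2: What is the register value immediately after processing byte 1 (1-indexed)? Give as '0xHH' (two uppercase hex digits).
Answer: 0x6A

Derivation:
After byte 1 (0x33): reg=0x6A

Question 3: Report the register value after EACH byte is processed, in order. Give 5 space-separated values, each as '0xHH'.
0x6A 0x19 0xD1 0xEB 0x13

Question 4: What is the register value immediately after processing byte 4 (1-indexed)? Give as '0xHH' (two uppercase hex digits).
Answer: 0xEB

Derivation:
After byte 1 (0x33): reg=0x6A
After byte 2 (0xDA): reg=0x19
After byte 3 (0x32): reg=0xD1
After byte 4 (0x47): reg=0xEB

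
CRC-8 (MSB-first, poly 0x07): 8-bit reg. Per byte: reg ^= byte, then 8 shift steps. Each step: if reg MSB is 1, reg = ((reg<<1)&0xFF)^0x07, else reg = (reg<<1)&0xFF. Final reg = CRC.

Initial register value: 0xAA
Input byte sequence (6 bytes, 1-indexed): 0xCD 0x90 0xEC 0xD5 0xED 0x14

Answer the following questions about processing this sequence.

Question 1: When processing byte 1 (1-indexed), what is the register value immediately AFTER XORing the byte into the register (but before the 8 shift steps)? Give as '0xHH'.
Answer: 0x67

Derivation:
Register before byte 1: 0xAA
Byte 1: 0xCD
0xAA XOR 0xCD = 0x67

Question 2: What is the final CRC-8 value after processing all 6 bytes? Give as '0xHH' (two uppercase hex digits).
After byte 1 (0xCD): reg=0x32
After byte 2 (0x90): reg=0x67
After byte 3 (0xEC): reg=0xB8
After byte 4 (0xD5): reg=0x04
After byte 5 (0xED): reg=0x91
After byte 6 (0x14): reg=0x92

Answer: 0x92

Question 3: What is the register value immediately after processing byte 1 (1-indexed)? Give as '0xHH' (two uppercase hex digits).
Answer: 0x32

Derivation:
After byte 1 (0xCD): reg=0x32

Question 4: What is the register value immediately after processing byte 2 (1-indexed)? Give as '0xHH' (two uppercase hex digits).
After byte 1 (0xCD): reg=0x32
After byte 2 (0x90): reg=0x67

Answer: 0x67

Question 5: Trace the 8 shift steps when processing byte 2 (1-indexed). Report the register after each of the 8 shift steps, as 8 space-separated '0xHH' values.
After byte 1 (0xCD): reg=0x32
Register before byte 2: 0x32
After XOR with byte 0x90: 0xA2

Answer: 0x43 0x86 0x0B 0x16 0x2C 0x58 0xB0 0x67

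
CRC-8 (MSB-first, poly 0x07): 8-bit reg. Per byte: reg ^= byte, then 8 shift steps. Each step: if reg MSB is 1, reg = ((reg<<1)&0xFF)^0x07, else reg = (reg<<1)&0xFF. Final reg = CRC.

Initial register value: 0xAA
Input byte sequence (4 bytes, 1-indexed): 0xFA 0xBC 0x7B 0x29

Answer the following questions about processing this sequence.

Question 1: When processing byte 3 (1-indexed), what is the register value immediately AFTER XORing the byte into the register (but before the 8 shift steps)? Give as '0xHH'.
Answer: 0x4A

Derivation:
Register before byte 3: 0x31
Byte 3: 0x7B
0x31 XOR 0x7B = 0x4A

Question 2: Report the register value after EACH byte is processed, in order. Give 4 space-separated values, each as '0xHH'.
0xB7 0x31 0xF1 0x06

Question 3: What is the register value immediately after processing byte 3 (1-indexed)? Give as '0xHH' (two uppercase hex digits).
Answer: 0xF1

Derivation:
After byte 1 (0xFA): reg=0xB7
After byte 2 (0xBC): reg=0x31
After byte 3 (0x7B): reg=0xF1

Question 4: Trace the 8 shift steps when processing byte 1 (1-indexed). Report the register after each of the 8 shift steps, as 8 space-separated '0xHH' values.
Register before byte 1: 0xAA
After XOR with byte 0xFA: 0x50

Answer: 0xA0 0x47 0x8E 0x1B 0x36 0x6C 0xD8 0xB7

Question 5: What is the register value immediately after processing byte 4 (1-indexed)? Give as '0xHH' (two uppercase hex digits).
Answer: 0x06

Derivation:
After byte 1 (0xFA): reg=0xB7
After byte 2 (0xBC): reg=0x31
After byte 3 (0x7B): reg=0xF1
After byte 4 (0x29): reg=0x06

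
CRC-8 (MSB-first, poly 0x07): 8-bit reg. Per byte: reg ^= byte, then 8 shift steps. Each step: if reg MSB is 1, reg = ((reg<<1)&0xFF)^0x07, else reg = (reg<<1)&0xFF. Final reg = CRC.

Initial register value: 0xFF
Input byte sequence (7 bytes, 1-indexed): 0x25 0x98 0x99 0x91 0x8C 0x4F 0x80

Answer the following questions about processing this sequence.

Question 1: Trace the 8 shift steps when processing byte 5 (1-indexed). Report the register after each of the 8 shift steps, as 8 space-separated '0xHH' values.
After byte 1 (0x25): reg=0x08
After byte 2 (0x98): reg=0xF9
After byte 3 (0x99): reg=0x27
After byte 4 (0x91): reg=0x0B
Register before byte 5: 0x0B
After XOR with byte 0x8C: 0x87

Answer: 0x09 0x12 0x24 0x48 0x90 0x27 0x4E 0x9C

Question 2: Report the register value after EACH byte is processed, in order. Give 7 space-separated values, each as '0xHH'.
0x08 0xF9 0x27 0x0B 0x9C 0x37 0x0C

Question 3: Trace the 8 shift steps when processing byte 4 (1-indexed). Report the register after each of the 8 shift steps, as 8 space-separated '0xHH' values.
After byte 1 (0x25): reg=0x08
After byte 2 (0x98): reg=0xF9
After byte 3 (0x99): reg=0x27
Register before byte 4: 0x27
After XOR with byte 0x91: 0xB6

Answer: 0x6B 0xD6 0xAB 0x51 0xA2 0x43 0x86 0x0B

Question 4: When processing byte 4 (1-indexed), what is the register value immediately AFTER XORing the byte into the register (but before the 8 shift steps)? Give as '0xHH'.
Register before byte 4: 0x27
Byte 4: 0x91
0x27 XOR 0x91 = 0xB6

Answer: 0xB6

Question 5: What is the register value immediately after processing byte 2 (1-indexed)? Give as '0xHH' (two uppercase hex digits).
Answer: 0xF9

Derivation:
After byte 1 (0x25): reg=0x08
After byte 2 (0x98): reg=0xF9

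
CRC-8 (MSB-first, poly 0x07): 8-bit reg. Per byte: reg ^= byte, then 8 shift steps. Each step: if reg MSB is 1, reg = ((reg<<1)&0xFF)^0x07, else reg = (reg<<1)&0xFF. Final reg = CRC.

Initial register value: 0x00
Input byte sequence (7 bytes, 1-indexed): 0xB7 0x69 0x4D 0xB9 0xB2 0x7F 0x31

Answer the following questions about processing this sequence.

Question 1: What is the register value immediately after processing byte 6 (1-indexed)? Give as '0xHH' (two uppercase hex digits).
After byte 1 (0xB7): reg=0x0C
After byte 2 (0x69): reg=0x3C
After byte 3 (0x4D): reg=0x50
After byte 4 (0xB9): reg=0x91
After byte 5 (0xB2): reg=0xE9
After byte 6 (0x7F): reg=0xEB

Answer: 0xEB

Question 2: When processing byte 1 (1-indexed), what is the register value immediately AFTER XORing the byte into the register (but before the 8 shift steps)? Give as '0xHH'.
Register before byte 1: 0x00
Byte 1: 0xB7
0x00 XOR 0xB7 = 0xB7

Answer: 0xB7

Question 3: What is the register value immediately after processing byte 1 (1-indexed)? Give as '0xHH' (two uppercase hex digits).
Answer: 0x0C

Derivation:
After byte 1 (0xB7): reg=0x0C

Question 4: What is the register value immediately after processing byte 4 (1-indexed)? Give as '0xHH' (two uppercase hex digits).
Answer: 0x91

Derivation:
After byte 1 (0xB7): reg=0x0C
After byte 2 (0x69): reg=0x3C
After byte 3 (0x4D): reg=0x50
After byte 4 (0xB9): reg=0x91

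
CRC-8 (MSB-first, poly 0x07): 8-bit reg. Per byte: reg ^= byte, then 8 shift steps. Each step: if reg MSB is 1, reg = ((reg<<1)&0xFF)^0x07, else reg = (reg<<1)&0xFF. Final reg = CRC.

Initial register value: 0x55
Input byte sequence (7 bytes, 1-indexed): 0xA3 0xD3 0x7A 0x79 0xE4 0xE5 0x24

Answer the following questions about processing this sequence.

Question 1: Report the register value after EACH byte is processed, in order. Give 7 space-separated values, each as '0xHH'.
0xCC 0x5D 0xF5 0xAD 0xF8 0x53 0x42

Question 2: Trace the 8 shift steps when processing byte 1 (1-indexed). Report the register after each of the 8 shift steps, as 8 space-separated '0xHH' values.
Answer: 0xEB 0xD1 0xA5 0x4D 0x9A 0x33 0x66 0xCC

Derivation:
Register before byte 1: 0x55
After XOR with byte 0xA3: 0xF6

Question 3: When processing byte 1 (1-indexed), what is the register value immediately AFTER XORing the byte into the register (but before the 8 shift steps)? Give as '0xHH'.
Register before byte 1: 0x55
Byte 1: 0xA3
0x55 XOR 0xA3 = 0xF6

Answer: 0xF6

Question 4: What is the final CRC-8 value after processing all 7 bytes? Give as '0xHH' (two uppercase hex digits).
Answer: 0x42

Derivation:
After byte 1 (0xA3): reg=0xCC
After byte 2 (0xD3): reg=0x5D
After byte 3 (0x7A): reg=0xF5
After byte 4 (0x79): reg=0xAD
After byte 5 (0xE4): reg=0xF8
After byte 6 (0xE5): reg=0x53
After byte 7 (0x24): reg=0x42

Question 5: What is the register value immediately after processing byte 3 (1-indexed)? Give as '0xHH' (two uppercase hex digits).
Answer: 0xF5

Derivation:
After byte 1 (0xA3): reg=0xCC
After byte 2 (0xD3): reg=0x5D
After byte 3 (0x7A): reg=0xF5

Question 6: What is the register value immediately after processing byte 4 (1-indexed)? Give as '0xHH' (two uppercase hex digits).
After byte 1 (0xA3): reg=0xCC
After byte 2 (0xD3): reg=0x5D
After byte 3 (0x7A): reg=0xF5
After byte 4 (0x79): reg=0xAD

Answer: 0xAD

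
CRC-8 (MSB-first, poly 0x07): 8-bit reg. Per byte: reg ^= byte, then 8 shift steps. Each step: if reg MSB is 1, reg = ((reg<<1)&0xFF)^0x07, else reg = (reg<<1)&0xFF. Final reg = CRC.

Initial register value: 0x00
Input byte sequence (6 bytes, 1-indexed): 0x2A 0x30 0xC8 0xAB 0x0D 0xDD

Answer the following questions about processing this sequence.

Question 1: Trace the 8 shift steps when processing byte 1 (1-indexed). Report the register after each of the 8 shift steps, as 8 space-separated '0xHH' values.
Answer: 0x54 0xA8 0x57 0xAE 0x5B 0xB6 0x6B 0xD6

Derivation:
Register before byte 1: 0x00
After XOR with byte 0x2A: 0x2A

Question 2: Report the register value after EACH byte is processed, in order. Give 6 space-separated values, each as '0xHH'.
0xD6 0xBC 0x4B 0xAE 0x60 0x3A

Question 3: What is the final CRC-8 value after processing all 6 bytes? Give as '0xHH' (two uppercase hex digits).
Answer: 0x3A

Derivation:
After byte 1 (0x2A): reg=0xD6
After byte 2 (0x30): reg=0xBC
After byte 3 (0xC8): reg=0x4B
After byte 4 (0xAB): reg=0xAE
After byte 5 (0x0D): reg=0x60
After byte 6 (0xDD): reg=0x3A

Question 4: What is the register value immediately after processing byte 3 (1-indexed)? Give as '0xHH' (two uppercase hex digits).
After byte 1 (0x2A): reg=0xD6
After byte 2 (0x30): reg=0xBC
After byte 3 (0xC8): reg=0x4B

Answer: 0x4B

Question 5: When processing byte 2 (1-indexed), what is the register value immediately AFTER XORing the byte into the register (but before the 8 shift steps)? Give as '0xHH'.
Register before byte 2: 0xD6
Byte 2: 0x30
0xD6 XOR 0x30 = 0xE6

Answer: 0xE6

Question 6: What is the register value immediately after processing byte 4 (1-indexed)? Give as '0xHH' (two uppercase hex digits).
Answer: 0xAE

Derivation:
After byte 1 (0x2A): reg=0xD6
After byte 2 (0x30): reg=0xBC
After byte 3 (0xC8): reg=0x4B
After byte 4 (0xAB): reg=0xAE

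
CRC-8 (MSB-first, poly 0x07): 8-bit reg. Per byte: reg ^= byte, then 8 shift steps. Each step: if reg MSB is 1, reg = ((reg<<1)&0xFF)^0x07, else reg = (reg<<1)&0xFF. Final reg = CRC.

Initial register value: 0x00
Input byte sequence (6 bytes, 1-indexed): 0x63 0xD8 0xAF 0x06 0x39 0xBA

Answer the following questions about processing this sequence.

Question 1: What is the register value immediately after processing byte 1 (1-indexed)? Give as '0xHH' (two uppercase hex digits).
Answer: 0x2E

Derivation:
After byte 1 (0x63): reg=0x2E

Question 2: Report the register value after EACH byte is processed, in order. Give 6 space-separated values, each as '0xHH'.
0x2E 0xCC 0x2E 0xD8 0xA9 0x79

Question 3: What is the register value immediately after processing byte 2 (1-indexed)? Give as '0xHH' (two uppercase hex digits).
After byte 1 (0x63): reg=0x2E
After byte 2 (0xD8): reg=0xCC

Answer: 0xCC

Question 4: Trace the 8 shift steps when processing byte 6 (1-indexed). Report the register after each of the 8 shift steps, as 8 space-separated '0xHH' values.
After byte 1 (0x63): reg=0x2E
After byte 2 (0xD8): reg=0xCC
After byte 3 (0xAF): reg=0x2E
After byte 4 (0x06): reg=0xD8
After byte 5 (0x39): reg=0xA9
Register before byte 6: 0xA9
After XOR with byte 0xBA: 0x13

Answer: 0x26 0x4C 0x98 0x37 0x6E 0xDC 0xBF 0x79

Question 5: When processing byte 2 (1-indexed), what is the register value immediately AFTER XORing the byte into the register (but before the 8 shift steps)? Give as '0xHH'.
Register before byte 2: 0x2E
Byte 2: 0xD8
0x2E XOR 0xD8 = 0xF6

Answer: 0xF6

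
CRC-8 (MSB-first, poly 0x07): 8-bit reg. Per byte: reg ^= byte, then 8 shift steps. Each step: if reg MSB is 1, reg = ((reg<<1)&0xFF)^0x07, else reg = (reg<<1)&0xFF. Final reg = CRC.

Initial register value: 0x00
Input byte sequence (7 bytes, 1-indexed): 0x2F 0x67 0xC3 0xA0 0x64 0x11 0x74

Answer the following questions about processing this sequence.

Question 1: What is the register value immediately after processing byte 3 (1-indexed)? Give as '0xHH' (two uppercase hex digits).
After byte 1 (0x2F): reg=0xCD
After byte 2 (0x67): reg=0x5F
After byte 3 (0xC3): reg=0xDD

Answer: 0xDD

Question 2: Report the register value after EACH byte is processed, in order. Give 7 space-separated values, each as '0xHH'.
0xCD 0x5F 0xDD 0x74 0x70 0x20 0xAB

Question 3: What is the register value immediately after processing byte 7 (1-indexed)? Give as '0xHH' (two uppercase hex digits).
After byte 1 (0x2F): reg=0xCD
After byte 2 (0x67): reg=0x5F
After byte 3 (0xC3): reg=0xDD
After byte 4 (0xA0): reg=0x74
After byte 5 (0x64): reg=0x70
After byte 6 (0x11): reg=0x20
After byte 7 (0x74): reg=0xAB

Answer: 0xAB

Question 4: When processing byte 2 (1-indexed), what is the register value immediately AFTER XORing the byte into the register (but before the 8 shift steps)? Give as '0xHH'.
Answer: 0xAA

Derivation:
Register before byte 2: 0xCD
Byte 2: 0x67
0xCD XOR 0x67 = 0xAA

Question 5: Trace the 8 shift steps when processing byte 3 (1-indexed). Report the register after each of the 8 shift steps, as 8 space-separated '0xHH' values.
Answer: 0x3F 0x7E 0xFC 0xFF 0xF9 0xF5 0xED 0xDD

Derivation:
After byte 1 (0x2F): reg=0xCD
After byte 2 (0x67): reg=0x5F
Register before byte 3: 0x5F
After XOR with byte 0xC3: 0x9C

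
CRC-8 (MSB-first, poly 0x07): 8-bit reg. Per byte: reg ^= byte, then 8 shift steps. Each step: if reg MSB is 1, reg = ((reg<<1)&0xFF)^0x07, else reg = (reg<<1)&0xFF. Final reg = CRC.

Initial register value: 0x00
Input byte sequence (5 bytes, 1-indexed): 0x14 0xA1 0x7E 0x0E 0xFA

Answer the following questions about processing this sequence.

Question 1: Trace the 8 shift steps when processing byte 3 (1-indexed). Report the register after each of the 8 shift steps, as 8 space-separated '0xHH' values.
Answer: 0x26 0x4C 0x98 0x37 0x6E 0xDC 0xBF 0x79

Derivation:
After byte 1 (0x14): reg=0x6C
After byte 2 (0xA1): reg=0x6D
Register before byte 3: 0x6D
After XOR with byte 0x7E: 0x13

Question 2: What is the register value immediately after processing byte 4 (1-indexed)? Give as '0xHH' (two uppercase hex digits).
Answer: 0x42

Derivation:
After byte 1 (0x14): reg=0x6C
After byte 2 (0xA1): reg=0x6D
After byte 3 (0x7E): reg=0x79
After byte 4 (0x0E): reg=0x42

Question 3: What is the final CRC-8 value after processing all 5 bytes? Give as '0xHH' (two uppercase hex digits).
After byte 1 (0x14): reg=0x6C
After byte 2 (0xA1): reg=0x6D
After byte 3 (0x7E): reg=0x79
After byte 4 (0x0E): reg=0x42
After byte 5 (0xFA): reg=0x21

Answer: 0x21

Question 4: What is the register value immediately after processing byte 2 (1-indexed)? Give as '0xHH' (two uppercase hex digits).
After byte 1 (0x14): reg=0x6C
After byte 2 (0xA1): reg=0x6D

Answer: 0x6D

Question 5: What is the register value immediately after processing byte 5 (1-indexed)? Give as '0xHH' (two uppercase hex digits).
Answer: 0x21

Derivation:
After byte 1 (0x14): reg=0x6C
After byte 2 (0xA1): reg=0x6D
After byte 3 (0x7E): reg=0x79
After byte 4 (0x0E): reg=0x42
After byte 5 (0xFA): reg=0x21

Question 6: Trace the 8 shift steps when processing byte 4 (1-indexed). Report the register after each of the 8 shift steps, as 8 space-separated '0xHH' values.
Answer: 0xEE 0xDB 0xB1 0x65 0xCA 0x93 0x21 0x42

Derivation:
After byte 1 (0x14): reg=0x6C
After byte 2 (0xA1): reg=0x6D
After byte 3 (0x7E): reg=0x79
Register before byte 4: 0x79
After XOR with byte 0x0E: 0x77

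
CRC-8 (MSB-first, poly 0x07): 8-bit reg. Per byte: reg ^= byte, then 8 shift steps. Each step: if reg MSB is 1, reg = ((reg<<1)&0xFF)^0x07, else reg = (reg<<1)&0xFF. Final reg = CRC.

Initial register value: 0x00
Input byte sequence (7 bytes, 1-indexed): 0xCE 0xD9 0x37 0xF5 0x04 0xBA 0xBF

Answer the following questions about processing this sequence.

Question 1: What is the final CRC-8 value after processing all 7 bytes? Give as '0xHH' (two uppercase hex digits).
After byte 1 (0xCE): reg=0x64
After byte 2 (0xD9): reg=0x3A
After byte 3 (0x37): reg=0x23
After byte 4 (0xF5): reg=0x2C
After byte 5 (0x04): reg=0xD8
After byte 6 (0xBA): reg=0x29
After byte 7 (0xBF): reg=0xEB

Answer: 0xEB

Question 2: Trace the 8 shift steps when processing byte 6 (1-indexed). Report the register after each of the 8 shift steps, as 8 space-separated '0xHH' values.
Answer: 0xC4 0x8F 0x19 0x32 0x64 0xC8 0x97 0x29

Derivation:
After byte 1 (0xCE): reg=0x64
After byte 2 (0xD9): reg=0x3A
After byte 3 (0x37): reg=0x23
After byte 4 (0xF5): reg=0x2C
After byte 5 (0x04): reg=0xD8
Register before byte 6: 0xD8
After XOR with byte 0xBA: 0x62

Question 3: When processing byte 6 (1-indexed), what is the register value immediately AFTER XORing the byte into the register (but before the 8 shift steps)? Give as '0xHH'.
Register before byte 6: 0xD8
Byte 6: 0xBA
0xD8 XOR 0xBA = 0x62

Answer: 0x62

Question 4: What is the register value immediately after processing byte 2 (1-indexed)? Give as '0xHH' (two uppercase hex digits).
After byte 1 (0xCE): reg=0x64
After byte 2 (0xD9): reg=0x3A

Answer: 0x3A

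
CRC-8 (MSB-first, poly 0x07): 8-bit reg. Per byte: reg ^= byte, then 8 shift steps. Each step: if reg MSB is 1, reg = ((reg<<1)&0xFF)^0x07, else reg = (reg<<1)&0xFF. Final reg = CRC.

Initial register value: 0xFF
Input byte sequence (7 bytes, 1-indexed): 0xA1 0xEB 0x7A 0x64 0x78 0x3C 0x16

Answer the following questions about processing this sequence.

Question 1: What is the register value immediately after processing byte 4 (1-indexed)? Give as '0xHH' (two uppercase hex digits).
After byte 1 (0xA1): reg=0x9D
After byte 2 (0xEB): reg=0x45
After byte 3 (0x7A): reg=0xBD
After byte 4 (0x64): reg=0x01

Answer: 0x01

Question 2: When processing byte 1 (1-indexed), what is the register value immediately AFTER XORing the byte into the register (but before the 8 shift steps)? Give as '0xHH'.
Answer: 0x5E

Derivation:
Register before byte 1: 0xFF
Byte 1: 0xA1
0xFF XOR 0xA1 = 0x5E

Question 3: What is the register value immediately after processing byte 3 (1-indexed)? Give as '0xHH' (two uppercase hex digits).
After byte 1 (0xA1): reg=0x9D
After byte 2 (0xEB): reg=0x45
After byte 3 (0x7A): reg=0xBD

Answer: 0xBD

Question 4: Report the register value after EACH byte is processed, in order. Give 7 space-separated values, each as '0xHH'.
0x9D 0x45 0xBD 0x01 0x68 0xAB 0x3A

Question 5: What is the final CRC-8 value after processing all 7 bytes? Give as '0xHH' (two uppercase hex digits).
After byte 1 (0xA1): reg=0x9D
After byte 2 (0xEB): reg=0x45
After byte 3 (0x7A): reg=0xBD
After byte 4 (0x64): reg=0x01
After byte 5 (0x78): reg=0x68
After byte 6 (0x3C): reg=0xAB
After byte 7 (0x16): reg=0x3A

Answer: 0x3A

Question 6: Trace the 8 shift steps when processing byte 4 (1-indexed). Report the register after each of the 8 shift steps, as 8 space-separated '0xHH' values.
Answer: 0xB5 0x6D 0xDA 0xB3 0x61 0xC2 0x83 0x01

Derivation:
After byte 1 (0xA1): reg=0x9D
After byte 2 (0xEB): reg=0x45
After byte 3 (0x7A): reg=0xBD
Register before byte 4: 0xBD
After XOR with byte 0x64: 0xD9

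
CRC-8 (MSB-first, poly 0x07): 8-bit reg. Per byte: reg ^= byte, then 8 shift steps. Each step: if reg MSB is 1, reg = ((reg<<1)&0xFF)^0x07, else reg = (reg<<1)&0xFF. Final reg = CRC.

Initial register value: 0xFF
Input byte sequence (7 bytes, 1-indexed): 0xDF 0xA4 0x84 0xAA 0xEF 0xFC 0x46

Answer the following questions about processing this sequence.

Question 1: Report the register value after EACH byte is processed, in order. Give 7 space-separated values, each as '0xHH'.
0xE0 0xDB 0x9A 0x90 0x7A 0x9B 0x1D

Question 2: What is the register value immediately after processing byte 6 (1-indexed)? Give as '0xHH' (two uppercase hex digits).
After byte 1 (0xDF): reg=0xE0
After byte 2 (0xA4): reg=0xDB
After byte 3 (0x84): reg=0x9A
After byte 4 (0xAA): reg=0x90
After byte 5 (0xEF): reg=0x7A
After byte 6 (0xFC): reg=0x9B

Answer: 0x9B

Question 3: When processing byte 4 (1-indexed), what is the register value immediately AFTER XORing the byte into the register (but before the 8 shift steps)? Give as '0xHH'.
Register before byte 4: 0x9A
Byte 4: 0xAA
0x9A XOR 0xAA = 0x30

Answer: 0x30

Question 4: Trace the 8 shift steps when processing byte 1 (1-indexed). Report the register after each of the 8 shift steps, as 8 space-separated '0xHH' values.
Answer: 0x40 0x80 0x07 0x0E 0x1C 0x38 0x70 0xE0

Derivation:
Register before byte 1: 0xFF
After XOR with byte 0xDF: 0x20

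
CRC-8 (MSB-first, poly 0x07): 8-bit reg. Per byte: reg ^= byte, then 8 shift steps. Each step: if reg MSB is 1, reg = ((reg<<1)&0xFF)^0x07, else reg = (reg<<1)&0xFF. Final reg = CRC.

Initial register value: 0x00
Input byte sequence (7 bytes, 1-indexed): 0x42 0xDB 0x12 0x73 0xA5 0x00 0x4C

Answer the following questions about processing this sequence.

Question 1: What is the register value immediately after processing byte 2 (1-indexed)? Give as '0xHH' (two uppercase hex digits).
Answer: 0x7E

Derivation:
After byte 1 (0x42): reg=0xC9
After byte 2 (0xDB): reg=0x7E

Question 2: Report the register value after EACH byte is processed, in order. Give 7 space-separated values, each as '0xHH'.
0xC9 0x7E 0x03 0x57 0xD0 0x3E 0x59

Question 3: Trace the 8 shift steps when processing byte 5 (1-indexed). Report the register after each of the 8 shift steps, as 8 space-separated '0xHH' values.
After byte 1 (0x42): reg=0xC9
After byte 2 (0xDB): reg=0x7E
After byte 3 (0x12): reg=0x03
After byte 4 (0x73): reg=0x57
Register before byte 5: 0x57
After XOR with byte 0xA5: 0xF2

Answer: 0xE3 0xC1 0x85 0x0D 0x1A 0x34 0x68 0xD0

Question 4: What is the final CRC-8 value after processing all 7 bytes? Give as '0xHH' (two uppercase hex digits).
After byte 1 (0x42): reg=0xC9
After byte 2 (0xDB): reg=0x7E
After byte 3 (0x12): reg=0x03
After byte 4 (0x73): reg=0x57
After byte 5 (0xA5): reg=0xD0
After byte 6 (0x00): reg=0x3E
After byte 7 (0x4C): reg=0x59

Answer: 0x59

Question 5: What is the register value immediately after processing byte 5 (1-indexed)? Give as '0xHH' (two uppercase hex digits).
Answer: 0xD0

Derivation:
After byte 1 (0x42): reg=0xC9
After byte 2 (0xDB): reg=0x7E
After byte 3 (0x12): reg=0x03
After byte 4 (0x73): reg=0x57
After byte 5 (0xA5): reg=0xD0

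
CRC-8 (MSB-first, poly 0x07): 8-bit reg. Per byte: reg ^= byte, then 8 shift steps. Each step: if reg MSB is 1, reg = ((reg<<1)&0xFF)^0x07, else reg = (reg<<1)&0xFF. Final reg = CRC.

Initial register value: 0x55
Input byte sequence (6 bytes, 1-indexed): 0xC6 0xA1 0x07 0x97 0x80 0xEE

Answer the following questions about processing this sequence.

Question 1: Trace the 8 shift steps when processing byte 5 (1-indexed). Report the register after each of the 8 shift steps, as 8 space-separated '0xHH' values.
After byte 1 (0xC6): reg=0xF0
After byte 2 (0xA1): reg=0xB0
After byte 3 (0x07): reg=0x0C
After byte 4 (0x97): reg=0xC8
Register before byte 5: 0xC8
After XOR with byte 0x80: 0x48

Answer: 0x90 0x27 0x4E 0x9C 0x3F 0x7E 0xFC 0xFF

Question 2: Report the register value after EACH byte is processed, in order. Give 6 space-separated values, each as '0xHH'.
0xF0 0xB0 0x0C 0xC8 0xFF 0x77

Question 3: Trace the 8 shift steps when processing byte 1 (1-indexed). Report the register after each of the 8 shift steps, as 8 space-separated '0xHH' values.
Register before byte 1: 0x55
After XOR with byte 0xC6: 0x93

Answer: 0x21 0x42 0x84 0x0F 0x1E 0x3C 0x78 0xF0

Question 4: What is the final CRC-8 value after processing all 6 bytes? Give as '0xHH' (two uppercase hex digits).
Answer: 0x77

Derivation:
After byte 1 (0xC6): reg=0xF0
After byte 2 (0xA1): reg=0xB0
After byte 3 (0x07): reg=0x0C
After byte 4 (0x97): reg=0xC8
After byte 5 (0x80): reg=0xFF
After byte 6 (0xEE): reg=0x77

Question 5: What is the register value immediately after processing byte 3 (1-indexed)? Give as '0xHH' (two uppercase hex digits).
After byte 1 (0xC6): reg=0xF0
After byte 2 (0xA1): reg=0xB0
After byte 3 (0x07): reg=0x0C

Answer: 0x0C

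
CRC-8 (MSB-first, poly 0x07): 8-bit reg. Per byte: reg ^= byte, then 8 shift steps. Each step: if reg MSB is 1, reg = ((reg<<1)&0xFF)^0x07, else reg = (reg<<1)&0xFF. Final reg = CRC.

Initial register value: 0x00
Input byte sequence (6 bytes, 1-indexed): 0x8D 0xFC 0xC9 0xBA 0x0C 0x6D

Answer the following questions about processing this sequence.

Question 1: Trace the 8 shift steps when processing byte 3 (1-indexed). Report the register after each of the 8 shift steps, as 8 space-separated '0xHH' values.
After byte 1 (0x8D): reg=0xAA
After byte 2 (0xFC): reg=0xA5
Register before byte 3: 0xA5
After XOR with byte 0xC9: 0x6C

Answer: 0xD8 0xB7 0x69 0xD2 0xA3 0x41 0x82 0x03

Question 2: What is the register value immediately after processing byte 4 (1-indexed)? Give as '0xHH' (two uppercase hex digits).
Answer: 0x26

Derivation:
After byte 1 (0x8D): reg=0xAA
After byte 2 (0xFC): reg=0xA5
After byte 3 (0xC9): reg=0x03
After byte 4 (0xBA): reg=0x26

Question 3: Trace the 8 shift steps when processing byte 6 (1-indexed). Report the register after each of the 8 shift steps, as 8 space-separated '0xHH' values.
Answer: 0x71 0xE2 0xC3 0x81 0x05 0x0A 0x14 0x28

Derivation:
After byte 1 (0x8D): reg=0xAA
After byte 2 (0xFC): reg=0xA5
After byte 3 (0xC9): reg=0x03
After byte 4 (0xBA): reg=0x26
After byte 5 (0x0C): reg=0xD6
Register before byte 6: 0xD6
After XOR with byte 0x6D: 0xBB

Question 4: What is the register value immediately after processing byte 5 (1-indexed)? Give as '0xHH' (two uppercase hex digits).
After byte 1 (0x8D): reg=0xAA
After byte 2 (0xFC): reg=0xA5
After byte 3 (0xC9): reg=0x03
After byte 4 (0xBA): reg=0x26
After byte 5 (0x0C): reg=0xD6

Answer: 0xD6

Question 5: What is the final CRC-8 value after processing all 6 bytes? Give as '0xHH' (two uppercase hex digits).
After byte 1 (0x8D): reg=0xAA
After byte 2 (0xFC): reg=0xA5
After byte 3 (0xC9): reg=0x03
After byte 4 (0xBA): reg=0x26
After byte 5 (0x0C): reg=0xD6
After byte 6 (0x6D): reg=0x28

Answer: 0x28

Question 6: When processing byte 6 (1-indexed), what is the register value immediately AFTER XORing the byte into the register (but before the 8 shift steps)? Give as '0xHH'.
Register before byte 6: 0xD6
Byte 6: 0x6D
0xD6 XOR 0x6D = 0xBB

Answer: 0xBB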